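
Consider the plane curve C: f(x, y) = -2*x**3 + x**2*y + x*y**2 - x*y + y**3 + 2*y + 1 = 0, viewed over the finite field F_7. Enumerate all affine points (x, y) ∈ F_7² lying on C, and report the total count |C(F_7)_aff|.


Affine F_7-points: {(2, 3), (3, 4), (4, 5), (6, 1)}; count = 4.

For each of the 49 pairs (x, y) ∈ F_7², evaluate f(x, y) mod 7. Record the zeros.
  x = 0: [0↦1, 1↦4, 2↦6, 3↦6, 4↦3, 5↦3, 6↦5]  zeros at y ∈ ∅
  x = 1: [0↦6, 1↦3, 2↦1, 3↦6, 4↦3, 5↦5, 6↦4]  zeros at y ∈ ∅
  x = 2: [0↦6, 1↦6, 2↦2, 3↦0, 4↦6, 5↦5, 6↦3]  zeros at y ∈ {3}
  x = 3: [0↦3, 1↦1, 2↦4, 3↦4, 4↦0, 5↦5, 6↦4]  zeros at y ∈ {4}
  x = 4: [0↦6, 1↦4, 2↦2, 3↦6, 4↦1, 5↦0, 6↦2]  zeros at y ∈ {5}
  x = 5: [0↦3, 1↦3, 2↦5, 3↦1, 4↦4, 5↦6, 6↦6]  zeros at y ∈ ∅
  x = 6: [0↦3, 1↦0, 2↦1, 3↦5, 4↦4, 5↦4, 6↦4]  zeros at y ∈ {1}
Collecting zeros: affine points = {(2, 3), (3, 4), (4, 5), (6, 1)}.
Total count |C(F_7)_aff| = 4.


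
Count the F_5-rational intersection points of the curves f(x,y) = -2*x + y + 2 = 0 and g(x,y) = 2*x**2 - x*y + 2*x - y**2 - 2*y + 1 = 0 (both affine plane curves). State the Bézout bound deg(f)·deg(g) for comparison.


Common zeros: {(1, 0)}; count = 1; Bézout bound = 2.

deg(f) = 1, deg(g) = 2, so Bézout bound = 2.
Scan x ∈ F_5. For each x, list the y ∈ F_5 with f(x, y) ≡ 0 and those with g(x, y) ≡ 0 (mod 5); the common zeros in that column are the intersection.
  x = 0: f ≡ 0 at y ∈ {3}; g ≡ 0 at y ∈ ∅; common: ∅.
  x = 1: f ≡ 0 at y ∈ {0}; g ≡ 0 at y ∈ {0, 2}; common: {0}.
  x = 2: f ≡ 0 at y ∈ {2}; g ≡ 0 at y ∈ ∅; common: ∅.
  x = 3: f ≡ 0 at y ∈ {4}; g ≡ 0 at y ∈ {0}; common: ∅.
  x = 4: f ≡ 0 at y ∈ {1}; g ≡ 0 at y ∈ {2}; common: ∅.
Collecting: common zeros = {(1, 0)}, so the count is 1.
Comparison with the Bézout bound: 1 ≤ 2 = deg(f)·deg(g), as expected for curves with no common component (the affine F_5-count falls short of the bound because intersections may lie at infinity, over extension fields, or carry multiplicity).


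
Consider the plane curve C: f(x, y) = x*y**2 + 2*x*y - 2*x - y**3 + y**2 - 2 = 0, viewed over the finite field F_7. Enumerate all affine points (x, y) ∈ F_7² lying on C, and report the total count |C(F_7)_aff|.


Affine F_7-points: {(0, 6), (1, 2), (1, 3), (1, 4), (2, 1), (5, 5), (6, 0)}; count = 7.

For each of the 49 pairs (x, y) ∈ F_7², evaluate f(x, y) mod 7. Record the zeros.
  x = 0: [0↦5, 1↦5, 2↦1, 3↦1, 4↦6, 5↦3, 6↦0]  zeros at y ∈ {6}
  x = 1: [0↦3, 1↦6, 2↦0, 3↦0, 4↦0, 5↦1, 6↦4]  zeros at y ∈ {2, 3, 4}
  x = 2: [0↦1, 1↦0, 2↦6, 3↦6, 4↦1, 5↦6, 6↦1]  zeros at y ∈ {1}
  x = 3: [0↦6, 1↦1, 2↦5, 3↦5, 4↦2, 5↦4, 6↦5]  zeros at y ∈ ∅
  x = 4: [0↦4, 1↦2, 2↦4, 3↦4, 4↦3, 5↦2, 6↦2]  zeros at y ∈ ∅
  x = 5: [0↦2, 1↦3, 2↦3, 3↦3, 4↦4, 5↦0, 6↦6]  zeros at y ∈ {5}
  x = 6: [0↦0, 1↦4, 2↦2, 3↦2, 4↦5, 5↦5, 6↦3]  zeros at y ∈ {0}
Collecting zeros: affine points = {(0, 6), (1, 2), (1, 3), (1, 4), (2, 1), (5, 5), (6, 0)}.
Total count |C(F_7)_aff| = 7.


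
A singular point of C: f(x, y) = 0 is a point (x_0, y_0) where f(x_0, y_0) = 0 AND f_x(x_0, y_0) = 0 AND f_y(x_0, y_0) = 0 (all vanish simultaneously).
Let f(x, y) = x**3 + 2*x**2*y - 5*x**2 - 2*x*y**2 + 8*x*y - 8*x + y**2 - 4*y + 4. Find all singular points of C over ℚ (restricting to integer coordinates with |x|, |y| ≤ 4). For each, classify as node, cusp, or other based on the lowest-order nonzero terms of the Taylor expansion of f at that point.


Singular points: {(0, 2)}; classification: node.

Compute partial derivatives:
  f_x = 3*x**2 + 4*x*y - 10*x - 2*y**2 + 8*y - 8.
  f_y = 2*x**2 - 4*x*y + 8*x + 2*y - 4.
Scan x_0 ∈ {−4, ..., 4}. For each x_0, f_y(x_0, y) is a polynomial in y; find its integer roots y ∈ {−4, ..., 4}, then test f_x and f at those candidates.
  x = -4: f_y(-4, y) = 18*y - 4; no integer root y with |y| ≤ 4.
  x = -3: f_y(-3, y) = 14*y - 10; no integer root y with |y| ≤ 4.
  x = -2: f_y(-2, y) = 10*y - 12; no integer root y with |y| ≤ 4.
  x = -1: f_y(-1, y) = 6*y - 10; no integer root y with |y| ≤ 4.
  x = 0: f_y(0, y) = 2*y - 4; vanishes at y ∈ {2}. (0, 2): f_x = 0, f = 0 — SINGULAR.
  x = 1: f_y(1, y) = 6 - 2*y; vanishes at y ∈ {3}. (1, 3): f_x = 3 ≠ 0.
  x = 2: f_y(2, y) = 20 - 6*y; no integer root y with |y| ≤ 4.
  x = 3: f_y(3, y) = 38 - 10*y; no integer root y with |y| ≤ 4.
  x = 4: f_y(4, y) = 60 - 14*y; no integer root y with |y| ≤ 4.
Only singular point on the grid: (0, 2).
Classify: substitute x = 0 + u, y = 2 + v and expand: f = u**3 + 2*u**2*v - u**2 - 2*u*v**2 + v**2.
No constant or linear terms (consistent with a singular point). Quadratic part: -u**2 + v**2. Cubic part: u**3 + 2*u**2*v - 2*u*v**2.
The quadratic part v**2 - u**2 = (v − u)(v + u) splits into two distinct linear factors, so there are two distinct tangent lines y − 2 = ±(x − 0) — this is a node (ordinary double point).
Classification: node.


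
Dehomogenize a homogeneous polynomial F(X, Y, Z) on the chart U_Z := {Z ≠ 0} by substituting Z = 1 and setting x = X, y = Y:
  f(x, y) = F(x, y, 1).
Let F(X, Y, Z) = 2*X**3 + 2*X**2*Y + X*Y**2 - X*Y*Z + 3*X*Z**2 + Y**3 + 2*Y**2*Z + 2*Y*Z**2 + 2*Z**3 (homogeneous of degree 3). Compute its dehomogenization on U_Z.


f(x, y) = 2*x**3 + 2*x**2*y + x*y**2 - x*y + 3*x + y**3 + 2*y**2 + 2*y + 2

On U_Z we set Z = 1. Each monomial c·X^i·Y^j·Z^k in F becomes c·x^i·y^j·1^k = c·x^i·y^j.
Substituting Z = 1: F(X, Y, 1) = 2*x**3 + 2*x**2*y + x*y**2 - x*y + 3*x + y**3 + 2*y**2 + 2*y + 2.
Note: deg(f) ≤ deg(F) = 3; strict inequality happens when F is divisible by Z (lost terms).


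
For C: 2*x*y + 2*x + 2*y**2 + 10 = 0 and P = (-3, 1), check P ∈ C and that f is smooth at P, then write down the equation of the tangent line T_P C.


Tangent line at P: 4*x - 2*y + 14 = 0.

Step 1: f(-3, 1) = 0, so P lies on C.
Step 2: partial derivatives
  f_x(x, y) = 2*y + 2, f_y(x, y) = 2*x + 4*y.
  f_x(P) = 4, f_y(P) = -2 (gradient nonzero, so P is smooth).
Step 3: tangent line at P: 4·(x − -3) + -2·(y − 1) = 0.
Expanding: 4*x - 2*y + 14 = 0.


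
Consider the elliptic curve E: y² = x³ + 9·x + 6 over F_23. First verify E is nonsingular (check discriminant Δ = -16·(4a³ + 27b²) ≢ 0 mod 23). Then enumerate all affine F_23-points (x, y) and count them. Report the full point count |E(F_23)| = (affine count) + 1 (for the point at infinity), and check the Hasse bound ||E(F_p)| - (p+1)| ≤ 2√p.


Affine points = {(0, 11), (0, 12), (1, 4), (1, 19), (2, 3), (2, 20), (6, 0), (12, 5), (12, 18), (14, 1), (14, 22), (17, 9), (17, 14), (21, 7), (21, 16)}; affine count = 15; |E(F_23)| = 16.

Discriminant check: Δ ∝ 4a³ + 27b² = 4·9³ + 27·6² = 4·729 + 27·36 ≡ 1 (mod 23). Nonzero ⇒ E is nonsingular.
For each x ∈ F_23, compute rhs = x³ + 9·x + 6 mod 23, then count y ∈ F_23 with y² ≡ rhs.
  x = 0: rhs = 6, matching y values: 11, 12 (2 points).
  x = 1: rhs = 16, matching y values: 4, 19 (2 points).
  x = 2: rhs = 9, matching y values: 3, 20 (2 points).
  x = 3: rhs = 14, matching y values: none (0 points).
  x = 4: rhs = 14, matching y values: none (0 points).
  x = 5: rhs = 15, matching y values: none (0 points).
  x = 6: rhs = 0, matching y values: 0 (1 points).
  x = 7: rhs = 21, matching y values: none (0 points).
  x = 8: rhs = 15, matching y values: none (0 points).
  x = 9: rhs = 11, matching y values: none (0 points).
  x = 10: rhs = 15, matching y values: none (0 points).
  x = 11: rhs = 10, matching y values: none (0 points).
  x = 12: rhs = 2, matching y values: 5, 18 (2 points).
  x = 13: rhs = 20, matching y values: none (0 points).
  x = 14: rhs = 1, matching y values: 1, 22 (2 points).
  x = 15: rhs = 20, matching y values: none (0 points).
  x = 16: rhs = 14, matching y values: none (0 points).
  x = 17: rhs = 12, matching y values: 9, 14 (2 points).
  x = 18: rhs = 20, matching y values: none (0 points).
  x = 19: rhs = 21, matching y values: none (0 points).
  x = 20: rhs = 21, matching y values: none (0 points).
  x = 21: rhs = 3, matching y values: 7, 16 (2 points).
  x = 22: rhs = 19, matching y values: none (0 points).
Total affine count: 15.
Full point count |E(F_23)| = 15 + 1 = 16.
Hasse bound: |16 − (23+1)| = |-8| = 8 ≤ 2√23 ≈ 9.5917 ✓.


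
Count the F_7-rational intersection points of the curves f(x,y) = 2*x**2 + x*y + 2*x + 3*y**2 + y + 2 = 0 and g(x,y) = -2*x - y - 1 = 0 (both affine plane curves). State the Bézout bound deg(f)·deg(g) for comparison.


Common zeros: ∅; count = 0; Bézout bound = 2.

deg(f) = 2, deg(g) = 1, so Bézout bound = 2.
Scan x ∈ F_7. For each x, list the y ∈ F_7 with f(x, y) ≡ 0 and those with g(x, y) ≡ 0 (mod 7); the common zeros in that column are the intersection.
  x = 0: f ≡ 0 at y ∈ ∅; g ≡ 0 at y ∈ {6}; common: ∅.
  x = 1: f ≡ 0 at y ∈ {5, 6}; g ≡ 0 at y ∈ {4}; common: ∅.
  x = 2: f ≡ 0 at y ∈ {0, 6}; g ≡ 0 at y ∈ {2}; common: ∅.
  x = 3: f ≡ 0 at y ∈ ∅; g ≡ 0 at y ∈ {0}; common: ∅.
  x = 4: f ≡ 0 at y ∈ {0, 3}; g ≡ 0 at y ∈ {5}; common: ∅.
  x = 5: f ≡ 0 at y ∈ ∅; g ≡ 0 at y ∈ {3}; common: ∅.
  x = 6: f ≡ 0 at y ∈ {2, 5}; g ≡ 0 at y ∈ {1}; common: ∅.
Collecting: common zeros = ∅, so the count is 0.
Comparison with the Bézout bound: 0 ≤ 2 = deg(f)·deg(g), as expected for curves with no common component (the affine F_7-count falls short of the bound because intersections may lie at infinity, over extension fields, or carry multiplicity).


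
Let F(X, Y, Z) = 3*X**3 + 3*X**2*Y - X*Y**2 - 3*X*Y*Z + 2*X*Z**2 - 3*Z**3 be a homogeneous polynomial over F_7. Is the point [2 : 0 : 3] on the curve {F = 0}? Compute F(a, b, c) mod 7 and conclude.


F(2,0,3) ≡ 0 (mod 7); P is on the curve.

Evaluate F(2, 0, 3) term-by-term (mod 7).
  3*X**3 ↦ 3·8·1·1 = 24
  3*X**2*Y ↦ 3·4·0·1 = 0
  -X*Y**2 ↦ -1·2·0·1 = 0
  -3*X*Y*Z ↦ -3·2·0·3 = 0
  2*X*Z**2 ↦ 2·2·1·9 = 36
  -3*Z**3 ↦ -3·1·1·27 = -81
Sum: F(2, 0, 3) = (24) + (0) + (0) + (0) + (36) + (-81) = -21.
Reducing mod 7: -21 ≡ 0 (mod 7).
Since F(a, b, c) ≡ 0 (mod 7), P lies on the curve.


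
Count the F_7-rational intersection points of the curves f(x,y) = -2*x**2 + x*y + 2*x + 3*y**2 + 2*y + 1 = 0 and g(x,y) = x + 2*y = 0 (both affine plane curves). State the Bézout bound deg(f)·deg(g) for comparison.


Common zeros: {(6, 4)}; count = 1; Bézout bound = 2.

deg(f) = 2, deg(g) = 1, so Bézout bound = 2.
Scan x ∈ F_7. For each x, list the y ∈ F_7 with f(x, y) ≡ 0 and those with g(x, y) ≡ 0 (mod 7); the common zeros in that column are the intersection.
  x = 0: f ≡ 0 at y ∈ ∅; g ≡ 0 at y ∈ {0}; common: ∅.
  x = 1: f ≡ 0 at y ∈ {1, 5}; g ≡ 0 at y ∈ {3}; common: ∅.
  x = 2: f ≡ 0 at y ∈ ∅; g ≡ 0 at y ∈ {6}; common: ∅.
  x = 3: f ≡ 0 at y ∈ ∅; g ≡ 0 at y ∈ {2}; common: ∅.
  x = 4: f ≡ 0 at y ∈ {1, 4}; g ≡ 0 at y ∈ {5}; common: ∅.
  x = 5: f ≡ 0 at y ∈ ∅; g ≡ 0 at y ∈ {1}; common: ∅.
  x = 6: f ≡ 0 at y ∈ {4, 5}; g ≡ 0 at y ∈ {4}; common: {4}.
Collecting: common zeros = {(6, 4)}, so the count is 1.
Comparison with the Bézout bound: 1 ≤ 2 = deg(f)·deg(g), as expected for curves with no common component (the affine F_7-count falls short of the bound because intersections may lie at infinity, over extension fields, or carry multiplicity).


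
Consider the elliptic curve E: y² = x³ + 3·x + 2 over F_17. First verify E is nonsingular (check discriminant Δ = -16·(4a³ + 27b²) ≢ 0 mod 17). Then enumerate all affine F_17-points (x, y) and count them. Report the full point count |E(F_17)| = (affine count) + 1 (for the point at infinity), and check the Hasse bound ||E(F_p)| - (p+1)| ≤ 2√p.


Affine points = {(0, 6), (0, 11), (2, 4), (2, 13), (3, 2), (3, 15), (6, 7), (6, 10), (7, 3), (7, 14), (12, 7), (12, 10), (14, 0), (16, 7), (16, 10)}; affine count = 15; |E(F_17)| = 16.

Discriminant check: Δ ∝ 4a³ + 27b² = 4·3³ + 27·2² = 4·27 + 27·4 ≡ 12 (mod 17). Nonzero ⇒ E is nonsingular.
For each x ∈ F_17, compute rhs = x³ + 3·x + 2 mod 17, then count y ∈ F_17 with y² ≡ rhs.
  x = 0: rhs = 2, matching y values: 6, 11 (2 points).
  x = 1: rhs = 6, matching y values: none (0 points).
  x = 2: rhs = 16, matching y values: 4, 13 (2 points).
  x = 3: rhs = 4, matching y values: 2, 15 (2 points).
  x = 4: rhs = 10, matching y values: none (0 points).
  x = 5: rhs = 6, matching y values: none (0 points).
  x = 6: rhs = 15, matching y values: 7, 10 (2 points).
  x = 7: rhs = 9, matching y values: 3, 14 (2 points).
  x = 8: rhs = 11, matching y values: none (0 points).
  x = 9: rhs = 10, matching y values: none (0 points).
  x = 10: rhs = 12, matching y values: none (0 points).
  x = 11: rhs = 6, matching y values: none (0 points).
  x = 12: rhs = 15, matching y values: 7, 10 (2 points).
  x = 13: rhs = 11, matching y values: none (0 points).
  x = 14: rhs = 0, matching y values: 0 (1 points).
  x = 15: rhs = 5, matching y values: none (0 points).
  x = 16: rhs = 15, matching y values: 7, 10 (2 points).
Total affine count: 15.
Full point count |E(F_17)| = 15 + 1 = 16.
Hasse bound: |16 − (17+1)| = |-2| = 2 ≤ 2√17 ≈ 8.2462 ✓.


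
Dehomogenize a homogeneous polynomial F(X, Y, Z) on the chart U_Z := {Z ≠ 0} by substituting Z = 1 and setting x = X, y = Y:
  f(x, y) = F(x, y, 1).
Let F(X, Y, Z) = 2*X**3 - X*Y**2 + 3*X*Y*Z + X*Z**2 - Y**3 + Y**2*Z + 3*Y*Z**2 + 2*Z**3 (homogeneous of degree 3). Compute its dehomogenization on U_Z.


f(x, y) = 2*x**3 - x*y**2 + 3*x*y + x - y**3 + y**2 + 3*y + 2

On U_Z we set Z = 1. Each monomial c·X^i·Y^j·Z^k in F becomes c·x^i·y^j·1^k = c·x^i·y^j.
Substituting Z = 1: F(X, Y, 1) = 2*x**3 - x*y**2 + 3*x*y + x - y**3 + y**2 + 3*y + 2.
Note: deg(f) ≤ deg(F) = 3; strict inequality happens when F is divisible by Z (lost terms).


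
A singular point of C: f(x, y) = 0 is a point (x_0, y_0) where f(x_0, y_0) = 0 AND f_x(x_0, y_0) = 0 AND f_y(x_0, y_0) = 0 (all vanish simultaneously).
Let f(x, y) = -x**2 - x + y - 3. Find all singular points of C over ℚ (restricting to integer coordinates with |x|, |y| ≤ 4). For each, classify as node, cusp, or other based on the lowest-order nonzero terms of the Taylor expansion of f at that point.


No singular points in the scanned grid; C is smooth there.

Compute partial derivatives:
  f_x = -2*x - 1.
  f_y = 1.
f_y = 1 is a nonzero constant, so f_y never vanishes: no point (x, y) can satisfy f = f_x = f_y = 0. In particular no (x, y) ∈ {−4, ..., 4}² is singular; the curve is smooth.


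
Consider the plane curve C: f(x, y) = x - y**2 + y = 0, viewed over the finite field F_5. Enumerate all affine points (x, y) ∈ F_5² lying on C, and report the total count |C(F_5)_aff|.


Affine F_5-points: {(0, 0), (0, 1), (1, 3), (2, 2), (2, 4)}; count = 5.

For each of the 25 pairs (x, y) ∈ F_5², evaluate f(x, y) mod 5. Record the zeros.
  x = 0: [0↦0, 1↦0, 2↦3, 3↦4, 4↦3]  zeros at y ∈ {0, 1}
  x = 1: [0↦1, 1↦1, 2↦4, 3↦0, 4↦4]  zeros at y ∈ {3}
  x = 2: [0↦2, 1↦2, 2↦0, 3↦1, 4↦0]  zeros at y ∈ {2, 4}
  x = 3: [0↦3, 1↦3, 2↦1, 3↦2, 4↦1]  zeros at y ∈ ∅
  x = 4: [0↦4, 1↦4, 2↦2, 3↦3, 4↦2]  zeros at y ∈ ∅
Collecting zeros: affine points = {(0, 0), (0, 1), (1, 3), (2, 2), (2, 4)}.
Total count |C(F_5)_aff| = 5.


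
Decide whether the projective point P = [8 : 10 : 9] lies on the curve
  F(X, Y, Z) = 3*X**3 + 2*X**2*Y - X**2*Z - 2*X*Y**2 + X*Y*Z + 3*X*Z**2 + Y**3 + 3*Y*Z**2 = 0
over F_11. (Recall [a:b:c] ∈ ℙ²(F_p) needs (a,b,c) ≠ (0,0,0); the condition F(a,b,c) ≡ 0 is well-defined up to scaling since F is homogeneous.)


F(8,10,9) ≡ 2 (mod 11); P is NOT on the curve.

Evaluate F(8, 10, 9) term-by-term (mod 11).
  3*X**3 ↦ 3·512·1·1 = 1536
  2*X**2*Y ↦ 2·64·10·1 = 1280
  -X**2*Z ↦ -1·64·1·9 = -576
  -2*X*Y**2 ↦ -2·8·100·1 = -1600
  X*Y*Z ↦ 1·8·10·9 = 720
  3*X*Z**2 ↦ 3·8·1·81 = 1944
  Y**3 ↦ 1·1·1000·1 = 1000
  3*Y*Z**2 ↦ 3·1·10·81 = 2430
Sum: F(8, 10, 9) = (1536) + (1280) + (-576) + (-1600) + (720) + (1944) + (1000) + (2430) = 6734.
Reducing mod 11: 6734 ≡ 2 (mod 11).
Since F(a, b, c) ≡ 2 ≠ 0 (mod 11), P does NOT lie on the curve.


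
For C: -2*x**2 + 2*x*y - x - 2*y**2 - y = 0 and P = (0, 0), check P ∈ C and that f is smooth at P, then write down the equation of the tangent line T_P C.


Tangent line at P: -x - y = 0.

Step 1: f(0, 0) = 0, so P lies on C.
Step 2: partial derivatives
  f_x(x, y) = -4*x + 2*y - 1, f_y(x, y) = 2*x - 4*y - 1.
  f_x(P) = -1, f_y(P) = -1 (gradient nonzero, so P is smooth).
Step 3: tangent line at P: -1·(x − 0) + -1·(y − 0) = 0.
Expanding: -x - y = 0.


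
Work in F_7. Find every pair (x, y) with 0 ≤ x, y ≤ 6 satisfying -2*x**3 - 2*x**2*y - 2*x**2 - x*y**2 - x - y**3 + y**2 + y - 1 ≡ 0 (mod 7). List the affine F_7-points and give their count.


Affine F_7-points: {(0, 1), (0, 6), (2, 3), (3, 2), (3, 5), (5, 4), (6, 0), (6, 1)}; count = 8.

For each of the 49 pairs (x, y) ∈ F_7², evaluate f(x, y) mod 7. Record the zeros.
  x = 0: [0↦6, 1↦0, 2↦4, 3↦5, 4↦4, 5↦2, 6↦0]  zeros at y ∈ {1, 6}
  x = 1: [0↦1, 1↦6, 2↦5, 3↦6, 4↦3, 5↦4, 6↦3]  zeros at y ∈ ∅
  x = 2: [0↦1, 1↦6, 2↦3, 3↦0, 4↦5, 5↦5, 6↦1]  zeros at y ∈ {3}
  x = 3: [0↦1, 1↦2, 2↦0, 3↦3, 4↦5, 5↦0, 6↦3]  zeros at y ∈ {2, 5}
  x = 4: [0↦3, 1↦3, 2↦5, 3↦3, 4↦5, 5↦5, 6↦4]  zeros at y ∈ ∅
  x = 5: [0↦2, 1↦4, 2↦6, 3↦2, 4↦0, 5↦1, 6↦6]  zeros at y ∈ {4}
  x = 6: [0↦0, 1↦0, 2↦5, 3↦2, 4↦6, 5↦4, 6↦4]  zeros at y ∈ {0, 1}
Collecting zeros: affine points = {(0, 1), (0, 6), (2, 3), (3, 2), (3, 5), (5, 4), (6, 0), (6, 1)}.
Total count |C(F_7)_aff| = 8.


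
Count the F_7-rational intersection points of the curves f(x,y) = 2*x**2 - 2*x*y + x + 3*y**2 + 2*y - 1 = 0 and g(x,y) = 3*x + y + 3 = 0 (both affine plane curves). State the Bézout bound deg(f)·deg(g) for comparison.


Common zeros: {(6, 0)}; count = 1; Bézout bound = 2.

deg(f) = 2, deg(g) = 1, so Bézout bound = 2.
Scan x ∈ F_7. For each x, list the y ∈ F_7 with f(x, y) ≡ 0 and those with g(x, y) ≡ 0 (mod 7); the common zeros in that column are the intersection.
  x = 0: f ≡ 0 at y ∈ {5, 6}; g ≡ 0 at y ∈ {4}; common: ∅.
  x = 1: f ≡ 0 at y ∈ {2, 5}; g ≡ 0 at y ∈ {1}; common: ∅.
  x = 2: f ≡ 0 at y ∈ {4, 6}; g ≡ 0 at y ∈ {5}; common: ∅.
  x = 3: f ≡ 0 at y ∈ {3}; g ≡ 0 at y ∈ {2}; common: ∅.
  x = 4: f ≡ 0 at y ∈ {0, 2}; g ≡ 0 at y ∈ {6}; common: ∅.
  x = 5: f ≡ 0 at y ∈ {1, 4}; g ≡ 0 at y ∈ {3}; common: ∅.
  x = 6: f ≡ 0 at y ∈ {0, 1}; g ≡ 0 at y ∈ {0}; common: {0}.
Collecting: common zeros = {(6, 0)}, so the count is 1.
Comparison with the Bézout bound: 1 ≤ 2 = deg(f)·deg(g), as expected for curves with no common component (the affine F_7-count falls short of the bound because intersections may lie at infinity, over extension fields, or carry multiplicity).


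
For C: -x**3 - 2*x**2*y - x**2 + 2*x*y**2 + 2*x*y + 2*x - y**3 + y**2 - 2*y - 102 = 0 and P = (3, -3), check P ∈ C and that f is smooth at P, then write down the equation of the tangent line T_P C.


Tangent line at P: 17*x - 83*y - 300 = 0.

Step 1: f(3, -3) = 0, so P lies on C.
Step 2: partial derivatives
  f_x(x, y) = -3*x**2 - 4*x*y - 2*x + 2*y**2 + 2*y + 2, f_y(x, y) = -2*x**2 + 4*x*y + 2*x - 3*y**2 + 2*y - 2.
  f_x(P) = 17, f_y(P) = -83 (gradient nonzero, so P is smooth).
Step 3: tangent line at P: 17·(x − 3) + -83·(y − -3) = 0.
Expanding: 17*x - 83*y - 300 = 0.


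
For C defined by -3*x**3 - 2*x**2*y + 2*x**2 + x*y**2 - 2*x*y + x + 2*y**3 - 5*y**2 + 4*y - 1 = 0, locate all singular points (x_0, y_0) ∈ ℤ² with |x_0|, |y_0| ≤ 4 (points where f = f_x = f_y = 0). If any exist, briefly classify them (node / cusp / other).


Singular points: {(0, 1)}; classification: cusp.

Compute partial derivatives:
  f_x = -9*x**2 - 4*x*y + 4*x + y**2 - 2*y + 1.
  f_y = -2*x**2 + 2*x*y - 2*x + 6*y**2 - 10*y + 4.
Scan x_0 ∈ {−4, ..., 4}. For each x_0, f_y(x_0, y) is a polynomial in y; find its integer roots y ∈ {−4, ..., 4}, then test f_x and f at those candidates.
  x = -4: f_y(-4, y) = 6*y**2 - 18*y - 20; no integer root y with |y| ≤ 4.
  x = -3: f_y(-3, y) = 6*y**2 - 16*y - 8; no integer root y with |y| ≤ 4.
  x = -2: f_y(-2, y) = 6*y**2 - 14*y; vanishes at y ∈ {0}. (-2, 0): f_x = -43 ≠ 0.
  x = -1: f_y(-1, y) = 6*y**2 - 12*y + 4; no integer root y with |y| ≤ 4.
  x = 0: f_y(0, y) = 6*y**2 - 10*y + 4; vanishes at y ∈ {1}. (0, 1): f_x = 0, f = 0 — SINGULAR.
  x = 1: f_y(1, y) = 6*y**2 - 8*y; vanishes at y ∈ {0}. (1, 0): f_x = -4 ≠ 0.
  x = 2: f_y(2, y) = 6*y**2 - 6*y - 8; no integer root y with |y| ≤ 4.
  x = 3: f_y(3, y) = 6*y**2 - 4*y - 20; no integer root y with |y| ≤ 4.
  x = 4: f_y(4, y) = 6*y**2 - 2*y - 36; no integer root y with |y| ≤ 4.
Only singular point on the grid: (0, 1).
Classify: substitute x = 0 + u, y = 1 + v and expand: f = -3*u**3 - 2*u**2*v + u*v**2 + 2*v**3 + v**2.
No constant or linear terms (consistent with a singular point). Quadratic part: v**2. Cubic part: -3*u**3 - 2*u**2*v + u*v**2 + 2*v**3.
The quadratic part v**2 is a perfect square, so there is a single (double) tangent line v = 0, i.e. y = 1. Restricting the cubic part to that line (v = 0) leaves -3*u**3 ≠ 0, so f is not divisible by v and the branch is v² ≈ 3*u**3 to lowest order — this is a cusp.
Classification: cusp.


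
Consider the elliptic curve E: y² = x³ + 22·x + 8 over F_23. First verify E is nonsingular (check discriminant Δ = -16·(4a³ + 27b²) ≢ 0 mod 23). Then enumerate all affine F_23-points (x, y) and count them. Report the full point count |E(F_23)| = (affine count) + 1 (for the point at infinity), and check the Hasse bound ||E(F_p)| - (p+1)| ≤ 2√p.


Affine points = {(0, 10), (0, 13), (1, 10), (1, 13), (3, 3), (3, 20), (5, 6), (5, 17), (8, 11), (8, 12), (10, 3), (10, 20), (14, 1), (14, 22), (18, 7), (18, 16), (21, 5), (21, 18), (22, 10), (22, 13)}; affine count = 20; |E(F_23)| = 21.

Discriminant check: Δ ∝ 4a³ + 27b² = 4·22³ + 27·8² = 4·10648 + 27·64 ≡ 22 (mod 23). Nonzero ⇒ E is nonsingular.
For each x ∈ F_23, compute rhs = x³ + 22·x + 8 mod 23, then count y ∈ F_23 with y² ≡ rhs.
  x = 0: rhs = 8, matching y values: 10, 13 (2 points).
  x = 1: rhs = 8, matching y values: 10, 13 (2 points).
  x = 2: rhs = 14, matching y values: none (0 points).
  x = 3: rhs = 9, matching y values: 3, 20 (2 points).
  x = 4: rhs = 22, matching y values: none (0 points).
  x = 5: rhs = 13, matching y values: 6, 17 (2 points).
  x = 6: rhs = 11, matching y values: none (0 points).
  x = 7: rhs = 22, matching y values: none (0 points).
  x = 8: rhs = 6, matching y values: 11, 12 (2 points).
  x = 9: rhs = 15, matching y values: none (0 points).
  x = 10: rhs = 9, matching y values: 3, 20 (2 points).
  x = 11: rhs = 17, matching y values: none (0 points).
  x = 12: rhs = 22, matching y values: none (0 points).
  x = 13: rhs = 7, matching y values: none (0 points).
  x = 14: rhs = 1, matching y values: 1, 22 (2 points).
  x = 15: rhs = 10, matching y values: none (0 points).
  x = 16: rhs = 17, matching y values: none (0 points).
  x = 17: rhs = 5, matching y values: none (0 points).
  x = 18: rhs = 3, matching y values: 7, 16 (2 points).
  x = 19: rhs = 17, matching y values: none (0 points).
  x = 20: rhs = 7, matching y values: none (0 points).
  x = 21: rhs = 2, matching y values: 5, 18 (2 points).
  x = 22: rhs = 8, matching y values: 10, 13 (2 points).
Total affine count: 20.
Full point count |E(F_23)| = 20 + 1 = 21.
Hasse bound: |21 − (23+1)| = |-3| = 3 ≤ 2√23 ≈ 9.5917 ✓.


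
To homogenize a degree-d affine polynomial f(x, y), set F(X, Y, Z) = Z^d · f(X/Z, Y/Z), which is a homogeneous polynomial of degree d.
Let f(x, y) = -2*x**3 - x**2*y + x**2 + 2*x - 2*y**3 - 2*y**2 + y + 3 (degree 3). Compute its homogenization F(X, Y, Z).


F(X, Y, Z) = -2*X**3 - X**2*Y + X**2*Z + 2*X*Z**2 - 2*Y**3 - 2*Y**2*Z + Y*Z**2 + 3*Z**3

deg(f) = 3.
Substitute x = X/Z, y = Y/Z into f, then multiply by Z^3.
  monomial -2·x^3·y^0 ↦ -2·X^3·Y^0·Z^0.
  monomial -1·x^2·y^1 ↦ -1·X^2·Y^1·Z^0.
  monomial 1·x^2·y^0 ↦ 1·X^2·Y^0·Z^1.
  monomial 2·x^1·y^0 ↦ 2·X^1·Y^0·Z^2.
  monomial -2·x^0·y^3 ↦ -2·X^0·Y^3·Z^0.
  monomial -2·x^0·y^2 ↦ -2·X^0·Y^2·Z^1.
  monomial 1·x^0·y^1 ↦ 1·X^0·Y^1·Z^2.
  monomial 3·x^0·y^0 ↦ 3·X^0·Y^0·Z^3.
Collecting: F(X, Y, Z) = -2*X**3 - X**2*Y + X**2*Z + 2*X*Z**2 - 2*Y**3 - 2*Y**2*Z + Y*Z**2 + 3*Z**3.


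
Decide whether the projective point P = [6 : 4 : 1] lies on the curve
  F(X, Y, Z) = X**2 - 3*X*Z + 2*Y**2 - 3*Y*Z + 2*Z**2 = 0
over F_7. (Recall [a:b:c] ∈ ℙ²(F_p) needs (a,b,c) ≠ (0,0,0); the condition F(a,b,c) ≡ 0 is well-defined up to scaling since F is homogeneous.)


F(6,4,1) ≡ 5 (mod 7); P is NOT on the curve.

Evaluate F(6, 4, 1) term-by-term (mod 7).
  X**2 ↦ 1·36·1·1 = 36
  -3*X*Z ↦ -3·6·1·1 = -18
  2*Y**2 ↦ 2·1·16·1 = 32
  -3*Y*Z ↦ -3·1·4·1 = -12
  2*Z**2 ↦ 2·1·1·1 = 2
Sum: F(6, 4, 1) = (36) + (-18) + (32) + (-12) + (2) = 40.
Reducing mod 7: 40 ≡ 5 (mod 7).
Since F(a, b, c) ≡ 5 ≠ 0 (mod 7), P does NOT lie on the curve.


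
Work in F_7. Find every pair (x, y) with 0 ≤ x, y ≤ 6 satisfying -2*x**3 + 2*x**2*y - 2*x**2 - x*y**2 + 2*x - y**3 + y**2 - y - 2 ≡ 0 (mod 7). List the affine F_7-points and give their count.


Affine F_7-points: {(1, 3), (4, 0), (4, 2), (5, 4)}; count = 4.

For each of the 49 pairs (x, y) ∈ F_7², evaluate f(x, y) mod 7. Record the zeros.
  x = 0: [0↦5, 1↦4, 2↦6, 3↦5, 4↦2, 5↦5, 6↦1]  zeros at y ∈ ∅
  x = 1: [0↦3, 1↦3, 2↦4, 3↦0, 4↦6, 5↦2, 6↦3]  zeros at y ∈ {3}
  x = 2: [0↦6, 1↦4, 2↦1, 3↦5, 4↦3, 5↦3, 6↦6]  zeros at y ∈ ∅
  x = 3: [0↦2, 1↦2, 2↦6, 3↦1, 4↦2, 5↦3, 6↦5]  zeros at y ∈ ∅
  x = 4: [0↦0, 1↦6, 2↦0, 3↦4, 4↦5, 5↦4, 6↦2]  zeros at y ∈ {0, 2}
  x = 5: [0↦2, 1↦4, 2↦6, 3↦2, 4↦0, 5↦1, 6↦6]  zeros at y ∈ {4}
  x = 6: [0↦3, 1↦5, 2↦5, 3↦4, 4↦3, 5↦3, 6↦5]  zeros at y ∈ ∅
Collecting zeros: affine points = {(1, 3), (4, 0), (4, 2), (5, 4)}.
Total count |C(F_7)_aff| = 4.


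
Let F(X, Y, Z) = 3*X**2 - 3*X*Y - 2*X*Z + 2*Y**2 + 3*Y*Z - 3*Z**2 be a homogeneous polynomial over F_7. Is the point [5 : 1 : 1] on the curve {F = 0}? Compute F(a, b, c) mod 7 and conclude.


F(5,1,1) ≡ 3 (mod 7); P is NOT on the curve.

Evaluate F(5, 1, 1) term-by-term (mod 7).
  3*X**2 ↦ 3·25·1·1 = 75
  -3*X*Y ↦ -3·5·1·1 = -15
  -2*X*Z ↦ -2·5·1·1 = -10
  2*Y**2 ↦ 2·1·1·1 = 2
  3*Y*Z ↦ 3·1·1·1 = 3
  -3*Z**2 ↦ -3·1·1·1 = -3
Sum: F(5, 1, 1) = (75) + (-15) + (-10) + (2) + (3) + (-3) = 52.
Reducing mod 7: 52 ≡ 3 (mod 7).
Since F(a, b, c) ≡ 3 ≠ 0 (mod 7), P does NOT lie on the curve.


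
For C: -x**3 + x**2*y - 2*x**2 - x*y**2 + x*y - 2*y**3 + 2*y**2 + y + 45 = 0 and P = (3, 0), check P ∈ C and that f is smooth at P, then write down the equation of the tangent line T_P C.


Tangent line at P: -39*x + 13*y + 117 = 0.

Step 1: f(3, 0) = 0, so P lies on C.
Step 2: partial derivatives
  f_x(x, y) = -3*x**2 + 2*x*y - 4*x - y**2 + y, f_y(x, y) = x**2 - 2*x*y + x - 6*y**2 + 4*y + 1.
  f_x(P) = -39, f_y(P) = 13 (gradient nonzero, so P is smooth).
Step 3: tangent line at P: -39·(x − 3) + 13·(y − 0) = 0.
Expanding: -39*x + 13*y + 117 = 0.


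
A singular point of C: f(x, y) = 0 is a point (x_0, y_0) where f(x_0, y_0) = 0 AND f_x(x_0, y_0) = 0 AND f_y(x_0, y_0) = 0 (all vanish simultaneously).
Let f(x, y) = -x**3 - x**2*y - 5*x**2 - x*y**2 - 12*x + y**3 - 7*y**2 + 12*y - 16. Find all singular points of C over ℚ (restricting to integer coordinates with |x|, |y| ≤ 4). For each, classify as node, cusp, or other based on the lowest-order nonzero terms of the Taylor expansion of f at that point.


Singular points: {(-2, 2)}; classification: node.

Compute partial derivatives:
  f_x = -3*x**2 - 2*x*y - 10*x - y**2 - 12.
  f_y = -x**2 - 2*x*y + 3*y**2 - 14*y + 12.
Scan x_0 ∈ {−4, ..., 4}. For each x_0, f_y(x_0, y) is a polynomial in y; find its integer roots y ∈ {−4, ..., 4}, then test f_x and f at those candidates.
  x = -4: f_y(-4, y) = 3*y**2 - 6*y - 4; no integer root y with |y| ≤ 4.
  x = -3: f_y(-3, y) = 3*y**2 - 8*y + 3; no integer root y with |y| ≤ 4.
  x = -2: f_y(-2, y) = 3*y**2 - 10*y + 8; vanishes at y ∈ {2}. (-2, 2): f_x = 0, f = 0 — SINGULAR.
  x = -1: f_y(-1, y) = 3*y**2 - 12*y + 11; no integer root y with |y| ≤ 4.
  x = 0: f_y(0, y) = 3*y**2 - 14*y + 12; no integer root y with |y| ≤ 4.
  x = 1: f_y(1, y) = 3*y**2 - 16*y + 11; no integer root y with |y| ≤ 4.
  x = 2: f_y(2, y) = 3*y**2 - 18*y + 8; no integer root y with |y| ≤ 4.
  x = 3: f_y(3, y) = 3*y**2 - 20*y + 3; no integer root y with |y| ≤ 4.
  x = 4: f_y(4, y) = 3*y**2 - 22*y - 4; no integer root y with |y| ≤ 4.
Only singular point on the grid: (-2, 2).
Classify: substitute x = -2 + u, y = 2 + v and expand: f = -u**3 - u**2*v - u**2 - u*v**2 + v**3 + v**2.
No constant or linear terms (consistent with a singular point). Quadratic part: -u**2 + v**2. Cubic part: -u**3 - u**2*v - u*v**2 + v**3.
The quadratic part v**2 - u**2 = (v − u)(v + u) splits into two distinct linear factors, so there are two distinct tangent lines y − 2 = ±(x − -2) — this is a node (ordinary double point).
Classification: node.


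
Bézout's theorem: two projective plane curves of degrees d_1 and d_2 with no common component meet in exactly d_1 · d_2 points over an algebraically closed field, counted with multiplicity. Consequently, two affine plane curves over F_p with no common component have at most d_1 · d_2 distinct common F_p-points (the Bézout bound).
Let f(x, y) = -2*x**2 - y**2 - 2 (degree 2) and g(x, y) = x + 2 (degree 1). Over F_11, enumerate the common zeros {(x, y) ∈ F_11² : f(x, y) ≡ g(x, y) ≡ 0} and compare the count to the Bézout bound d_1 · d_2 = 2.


Common zeros: {(9, 1), (9, 10)}; count = 2; Bézout bound = 2.

deg(f) = 2, deg(g) = 1, so Bézout bound = 2.
Scan x ∈ F_11. For each x, list the y ∈ F_11 with f(x, y) ≡ 0 and those with g(x, y) ≡ 0 (mod 11); the common zeros in that column are the intersection.
  x = 0: f ≡ 0 at y ∈ {3, 8}; g ≡ 0 at y ∈ ∅; common: ∅.
  x = 1: f ≡ 0 at y ∈ ∅; g ≡ 0 at y ∈ ∅; common: ∅.
  x = 2: f ≡ 0 at y ∈ {1, 10}; g ≡ 0 at y ∈ ∅; common: ∅.
  x = 3: f ≡ 0 at y ∈ ∅; g ≡ 0 at y ∈ ∅; common: ∅.
  x = 4: f ≡ 0 at y ∈ ∅; g ≡ 0 at y ∈ ∅; common: ∅.
  x = 5: f ≡ 0 at y ∈ {5, 6}; g ≡ 0 at y ∈ ∅; common: ∅.
  x = 6: f ≡ 0 at y ∈ {5, 6}; g ≡ 0 at y ∈ ∅; common: ∅.
  x = 7: f ≡ 0 at y ∈ ∅; g ≡ 0 at y ∈ ∅; common: ∅.
  x = 8: f ≡ 0 at y ∈ ∅; g ≡ 0 at y ∈ ∅; common: ∅.
  x = 9: f ≡ 0 at y ∈ {1, 10}; g ≡ 0 at y ∈ {0, 1, 2, 3, 4, 5, 6, 7, 8, 9, 10}; common: {1, 10}.
  x = 10: f ≡ 0 at y ∈ ∅; g ≡ 0 at y ∈ ∅; common: ∅.
Collecting: common zeros = {(9, 1), (9, 10)}, so the count is 2.
Comparison with the Bézout bound: 2 ≤ 2 = deg(f)·deg(g), as expected for curves with no common component (the bound is attained).


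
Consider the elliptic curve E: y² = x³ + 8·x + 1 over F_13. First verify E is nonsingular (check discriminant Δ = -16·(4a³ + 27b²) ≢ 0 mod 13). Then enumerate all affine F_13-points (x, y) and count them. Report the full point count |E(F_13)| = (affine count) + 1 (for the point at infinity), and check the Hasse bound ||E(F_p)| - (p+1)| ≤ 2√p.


Affine points = {(0, 1), (0, 12), (1, 6), (1, 7), (2, 5), (2, 8), (3, 0), (5, 6), (5, 7), (7, 6), (7, 7), (9, 3), (9, 10), (11, 4), (11, 9)}; affine count = 15; |E(F_13)| = 16.

Discriminant check: Δ ∝ 4a³ + 27b² = 4·8³ + 27·1² = 4·512 + 27·1 ≡ 8 (mod 13). Nonzero ⇒ E is nonsingular.
For each x ∈ F_13, compute rhs = x³ + 8·x + 1 mod 13, then count y ∈ F_13 with y² ≡ rhs.
  x = 0: rhs = 1, matching y values: 1, 12 (2 points).
  x = 1: rhs = 10, matching y values: 6, 7 (2 points).
  x = 2: rhs = 12, matching y values: 5, 8 (2 points).
  x = 3: rhs = 0, matching y values: 0 (1 points).
  x = 4: rhs = 6, matching y values: none (0 points).
  x = 5: rhs = 10, matching y values: 6, 7 (2 points).
  x = 6: rhs = 5, matching y values: none (0 points).
  x = 7: rhs = 10, matching y values: 6, 7 (2 points).
  x = 8: rhs = 5, matching y values: none (0 points).
  x = 9: rhs = 9, matching y values: 3, 10 (2 points).
  x = 10: rhs = 2, matching y values: none (0 points).
  x = 11: rhs = 3, matching y values: 4, 9 (2 points).
  x = 12: rhs = 5, matching y values: none (0 points).
Total affine count: 15.
Full point count |E(F_13)| = 15 + 1 = 16.
Hasse bound: |16 − (13+1)| = |2| = 2 ≤ 2√13 ≈ 7.2111 ✓.


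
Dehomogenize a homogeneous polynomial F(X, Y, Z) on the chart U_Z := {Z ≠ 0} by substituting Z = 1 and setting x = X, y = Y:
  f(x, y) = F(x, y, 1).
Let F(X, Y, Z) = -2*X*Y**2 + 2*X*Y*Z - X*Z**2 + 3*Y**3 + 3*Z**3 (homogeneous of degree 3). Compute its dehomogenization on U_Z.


f(x, y) = -2*x*y**2 + 2*x*y - x + 3*y**3 + 3

On U_Z we set Z = 1. Each monomial c·X^i·Y^j·Z^k in F becomes c·x^i·y^j·1^k = c·x^i·y^j.
Substituting Z = 1: F(X, Y, 1) = -2*x*y**2 + 2*x*y - x + 3*y**3 + 3.
Note: deg(f) ≤ deg(F) = 3; strict inequality happens when F is divisible by Z (lost terms).


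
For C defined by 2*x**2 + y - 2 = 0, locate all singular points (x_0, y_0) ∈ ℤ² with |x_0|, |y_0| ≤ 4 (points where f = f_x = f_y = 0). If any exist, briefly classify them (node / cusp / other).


No singular points in the scanned grid; C is smooth there.

Compute partial derivatives:
  f_x = 4*x.
  f_y = 1.
f_y = 1 is a nonzero constant, so f_y never vanishes: no point (x, y) can satisfy f = f_x = f_y = 0. In particular no (x, y) ∈ {−4, ..., 4}² is singular; the curve is smooth.


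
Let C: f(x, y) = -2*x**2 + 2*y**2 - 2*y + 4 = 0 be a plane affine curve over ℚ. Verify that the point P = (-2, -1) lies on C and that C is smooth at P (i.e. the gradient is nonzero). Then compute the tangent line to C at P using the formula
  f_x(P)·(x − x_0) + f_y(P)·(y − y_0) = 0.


Tangent line at P: 8*x - 6*y + 10 = 0.

Step 1: f(-2, -1) = 0, so P lies on C.
Step 2: partial derivatives
  f_x(x, y) = -4*x, f_y(x, y) = 4*y - 2.
  f_x(P) = 8, f_y(P) = -6 (gradient nonzero, so P is smooth).
Step 3: tangent line at P: 8·(x − -2) + -6·(y − -1) = 0.
Expanding: 8*x - 6*y + 10 = 0.


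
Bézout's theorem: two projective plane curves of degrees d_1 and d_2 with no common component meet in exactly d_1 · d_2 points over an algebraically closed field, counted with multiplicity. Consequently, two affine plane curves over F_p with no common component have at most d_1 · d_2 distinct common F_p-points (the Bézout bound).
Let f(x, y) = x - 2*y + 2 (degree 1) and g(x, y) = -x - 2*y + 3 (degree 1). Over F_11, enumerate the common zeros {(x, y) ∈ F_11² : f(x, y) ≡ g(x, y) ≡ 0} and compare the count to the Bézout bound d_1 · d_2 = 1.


Common zeros: {(6, 4)}; count = 1; Bézout bound = 1.

deg(f) = 1, deg(g) = 1, so Bézout bound = 1.
Scan x ∈ F_11. For each x, list the y ∈ F_11 with f(x, y) ≡ 0 and those with g(x, y) ≡ 0 (mod 11); the common zeros in that column are the intersection.
  x = 0: f ≡ 0 at y ∈ {1}; g ≡ 0 at y ∈ {7}; common: ∅.
  x = 1: f ≡ 0 at y ∈ {7}; g ≡ 0 at y ∈ {1}; common: ∅.
  x = 2: f ≡ 0 at y ∈ {2}; g ≡ 0 at y ∈ {6}; common: ∅.
  x = 3: f ≡ 0 at y ∈ {8}; g ≡ 0 at y ∈ {0}; common: ∅.
  x = 4: f ≡ 0 at y ∈ {3}; g ≡ 0 at y ∈ {5}; common: ∅.
  x = 5: f ≡ 0 at y ∈ {9}; g ≡ 0 at y ∈ {10}; common: ∅.
  x = 6: f ≡ 0 at y ∈ {4}; g ≡ 0 at y ∈ {4}; common: {4}.
  x = 7: f ≡ 0 at y ∈ {10}; g ≡ 0 at y ∈ {9}; common: ∅.
  x = 8: f ≡ 0 at y ∈ {5}; g ≡ 0 at y ∈ {3}; common: ∅.
  x = 9: f ≡ 0 at y ∈ {0}; g ≡ 0 at y ∈ {8}; common: ∅.
  x = 10: f ≡ 0 at y ∈ {6}; g ≡ 0 at y ∈ {2}; common: ∅.
Collecting: common zeros = {(6, 4)}, so the count is 1.
Comparison with the Bézout bound: 1 ≤ 1 = deg(f)·deg(g), as expected for curves with no common component (the bound is attained).


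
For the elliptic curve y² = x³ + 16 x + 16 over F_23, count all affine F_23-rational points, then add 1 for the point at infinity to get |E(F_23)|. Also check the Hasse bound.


Affine points = {(0, 4), (0, 19), (4, 11), (4, 12), (6, 11), (6, 12), (8, 9), (8, 14), (10, 7), (10, 16), (12, 2), (12, 21), (13, 11), (13, 12), (17, 7), (17, 16), (18, 8), (18, 15), (19, 7), (19, 16)}; affine count = 20; |E(F_23)| = 21.

Discriminant check: Δ ∝ 4a³ + 27b² = 4·16³ + 27·16² = 4·4096 + 27·256 ≡ 20 (mod 23). Nonzero ⇒ E is nonsingular.
For each x ∈ F_23, compute rhs = x³ + 16·x + 16 mod 23, then count y ∈ F_23 with y² ≡ rhs.
  x = 0: rhs = 16, matching y values: 4, 19 (2 points).
  x = 1: rhs = 10, matching y values: none (0 points).
  x = 2: rhs = 10, matching y values: none (0 points).
  x = 3: rhs = 22, matching y values: none (0 points).
  x = 4: rhs = 6, matching y values: 11, 12 (2 points).
  x = 5: rhs = 14, matching y values: none (0 points).
  x = 6: rhs = 6, matching y values: 11, 12 (2 points).
  x = 7: rhs = 11, matching y values: none (0 points).
  x = 8: rhs = 12, matching y values: 9, 14 (2 points).
  x = 9: rhs = 15, matching y values: none (0 points).
  x = 10: rhs = 3, matching y values: 7, 16 (2 points).
  x = 11: rhs = 5, matching y values: none (0 points).
  x = 12: rhs = 4, matching y values: 2, 21 (2 points).
  x = 13: rhs = 6, matching y values: 11, 12 (2 points).
  x = 14: rhs = 17, matching y values: none (0 points).
  x = 15: rhs = 20, matching y values: none (0 points).
  x = 16: rhs = 21, matching y values: none (0 points).
  x = 17: rhs = 3, matching y values: 7, 16 (2 points).
  x = 18: rhs = 18, matching y values: 8, 15 (2 points).
  x = 19: rhs = 3, matching y values: 7, 16 (2 points).
  x = 20: rhs = 10, matching y values: none (0 points).
  x = 21: rhs = 22, matching y values: none (0 points).
  x = 22: rhs = 22, matching y values: none (0 points).
Total affine count: 20.
Full point count |E(F_23)| = 20 + 1 = 21.
Hasse bound: |21 − (23+1)| = |-3| = 3 ≤ 2√23 ≈ 9.5917 ✓.


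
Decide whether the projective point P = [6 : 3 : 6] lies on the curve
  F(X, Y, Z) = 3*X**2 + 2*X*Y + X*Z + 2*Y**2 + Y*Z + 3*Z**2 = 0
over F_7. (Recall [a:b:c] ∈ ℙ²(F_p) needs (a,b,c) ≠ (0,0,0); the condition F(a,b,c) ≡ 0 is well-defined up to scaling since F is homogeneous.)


F(6,3,6) ≡ 2 (mod 7); P is NOT on the curve.

Evaluate F(6, 3, 6) term-by-term (mod 7).
  3*X**2 ↦ 3·36·1·1 = 108
  2*X*Y ↦ 2·6·3·1 = 36
  X*Z ↦ 1·6·1·6 = 36
  2*Y**2 ↦ 2·1·9·1 = 18
  Y*Z ↦ 1·1·3·6 = 18
  3*Z**2 ↦ 3·1·1·36 = 108
Sum: F(6, 3, 6) = (108) + (36) + (36) + (18) + (18) + (108) = 324.
Reducing mod 7: 324 ≡ 2 (mod 7).
Since F(a, b, c) ≡ 2 ≠ 0 (mod 7), P does NOT lie on the curve.


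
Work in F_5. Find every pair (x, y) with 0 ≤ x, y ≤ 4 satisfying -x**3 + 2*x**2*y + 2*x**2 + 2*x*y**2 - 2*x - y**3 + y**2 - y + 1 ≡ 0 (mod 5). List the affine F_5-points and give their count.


Affine F_5-points: {(0, 1), (0, 2), (0, 3), (1, 0), (3, 2), (4, 1), (4, 4)}; count = 7.

For each of the 25 pairs (x, y) ∈ F_5², evaluate f(x, y) mod 5. Record the zeros.
  x = 0: [0↦1, 1↦0, 2↦0, 3↦0, 4↦4]  zeros at y ∈ {1, 2, 3}
  x = 1: [0↦0, 1↦3, 2↦1, 3↦3, 4↦3]  zeros at y ∈ {0}
  x = 2: [0↦2, 1↦3, 2↦3, 3↦1, 4↦1]  zeros at y ∈ ∅
  x = 3: [0↦1, 1↦4, 2↦0, 3↦3, 4↦2]  zeros at y ∈ {2}
  x = 4: [0↦1, 1↦0, 2↦1, 3↦3, 4↦0]  zeros at y ∈ {1, 4}
Collecting zeros: affine points = {(0, 1), (0, 2), (0, 3), (1, 0), (3, 2), (4, 1), (4, 4)}.
Total count |C(F_5)_aff| = 7.


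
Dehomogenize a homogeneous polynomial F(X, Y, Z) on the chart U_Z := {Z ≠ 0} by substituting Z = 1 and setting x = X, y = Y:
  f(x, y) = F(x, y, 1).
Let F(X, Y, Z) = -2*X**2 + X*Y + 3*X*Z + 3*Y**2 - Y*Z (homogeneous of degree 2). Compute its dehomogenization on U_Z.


f(x, y) = -2*x**2 + x*y + 3*x + 3*y**2 - y

On U_Z we set Z = 1. Each monomial c·X^i·Y^j·Z^k in F becomes c·x^i·y^j·1^k = c·x^i·y^j.
Substituting Z = 1: F(X, Y, 1) = -2*x**2 + x*y + 3*x + 3*y**2 - y.
Note: deg(f) ≤ deg(F) = 2; strict inequality happens when F is divisible by Z (lost terms).
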